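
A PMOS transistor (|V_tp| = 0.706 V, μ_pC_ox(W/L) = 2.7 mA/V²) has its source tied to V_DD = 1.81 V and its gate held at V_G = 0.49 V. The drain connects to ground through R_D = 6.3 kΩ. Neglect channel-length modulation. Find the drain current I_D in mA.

V_SG = V_DD − V_G = 1.81 − 0.49 = 1.32 V, so V_ov = 1.32 − 0.706 = 0.614 V.
Assume saturation: I_D = ½ k_p V_ov² = 0.5 × 2.7 × 0.614² = 0.509 mA, giving V_SD = V_DD − I_D R_D = 1.81 − 0.509 × 6.3 = -1.4 V.
But -1.4 V < V_ov = 0.614 V, so the device is actually in triode.
In triode I_D = k_p[V_ov V_SD − ½ V_SD²] and I_D = (V_DD − V_SD)/R_D. Equating: 8.51 V_SD² − 11.44 V_SD + 1.81 = 0, giving V_SD = 0.183 V (the root below V_ov).
I_D = (1.81 − 0.183) / 6.3 = 0.258 mA.

I_D = 0.258 mA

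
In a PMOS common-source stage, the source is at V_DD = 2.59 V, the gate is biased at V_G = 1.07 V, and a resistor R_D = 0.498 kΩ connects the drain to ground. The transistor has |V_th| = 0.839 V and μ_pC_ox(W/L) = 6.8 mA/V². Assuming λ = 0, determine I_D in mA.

I_D = 1.58 mA

V_SG = V_DD − V_G = 2.59 − 1.07 = 1.52 V, so V_ov = 1.52 − 0.839 = 0.681 V.
Assume saturation: I_D = ½ k_p V_ov² = 0.5 × 6.8 × 0.681² = 1.58 mA, giving V_SD = V_DD − I_D R_D = 2.59 − 1.58 × 0.498 = 1.8 V.
V_SD = 1.8 V ≥ V_ov = 0.681 V, confirming saturation.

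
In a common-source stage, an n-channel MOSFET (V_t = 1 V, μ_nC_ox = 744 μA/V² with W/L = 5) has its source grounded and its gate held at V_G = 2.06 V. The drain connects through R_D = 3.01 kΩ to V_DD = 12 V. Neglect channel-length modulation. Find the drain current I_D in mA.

I_D = 2.09 mA

V_GS = V_G = 2.06 V, so V_ov = 2.06 − 1 = 1.06 V.
k_n = μ_nC_ox · (W/L) = 3.72 mA/V².
Assume saturation: I_D = ½ k_n V_ov² = 0.5 × 3.72 × 1.06² = 2.09 mA, giving V_DS = V_DD − I_D R_D = 12 − 2.09 × 3.01 = 5.71 V.
V_DS = 5.71 V ≥ V_ov = 1.06 V, confirming saturation.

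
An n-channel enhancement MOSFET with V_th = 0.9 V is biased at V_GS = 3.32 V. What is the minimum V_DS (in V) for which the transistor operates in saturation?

V_DS,sat = 2.42 V

The boundary between triode and saturation is V_DS = V_GS − V_th = V_ov.
V_ov = 3.32 − 0.9 = 2.42 V.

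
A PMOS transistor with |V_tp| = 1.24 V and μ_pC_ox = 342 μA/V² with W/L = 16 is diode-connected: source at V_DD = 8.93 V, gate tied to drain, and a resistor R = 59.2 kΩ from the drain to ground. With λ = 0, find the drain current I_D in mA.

With gate tied to drain, V_SG = V_SD ≥ V_SG − |V_tp|, so the device is in saturation.
k_p = μ_pC_ox · (W/L) = 5.472 mA/V².
KCL at the drain: ½ k_p (V_SG − |V_tp|)² = (V_DD − V_SG)/R.
Let x = V_SG − 1.24. Then 162 x² + x − 7.69 = 0, giving x = 0.215 V (positive root), so V_SG = 1.45 V.
I_D = (V_DD − V_SG)/R = (8.93 − 1.45) / 59.2 = 0.126 mA.

I_D = 0.126 mA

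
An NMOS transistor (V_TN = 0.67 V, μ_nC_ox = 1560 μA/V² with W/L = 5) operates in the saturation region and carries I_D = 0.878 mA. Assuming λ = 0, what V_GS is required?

k_n = μ_nC_ox · (W/L) = 7.8 mA/V².
In saturation I_D = ½ k_n (V_GS − V_TN)², so V_GS − V_TN = √(2 I_D / k_n) = √(2 × 0.878 / 7.8) = 0.474 V.
V_GS = 0.67 + 0.474 = 1.14 V.

V_GS = 1.14 V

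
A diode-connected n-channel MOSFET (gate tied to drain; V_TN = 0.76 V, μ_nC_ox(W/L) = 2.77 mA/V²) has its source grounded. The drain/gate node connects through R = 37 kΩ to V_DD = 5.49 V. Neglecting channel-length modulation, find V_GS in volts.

With gate tied to drain, V_GS = V_DS ≥ V_GS − V_TN, so the device is in saturation.
KCL at the drain: ½ k_n (V_GS − V_TN)² = (V_DD − V_GS)/R.
Let x = V_GS − 0.76. Then 51.2 x² + x − 4.73 = 0, giving x = 0.294 V (positive root), so V_GS = 1.05 V.
I_D = (V_DD − V_GS)/R = (5.49 − 1.05) / 37 = 0.12 mA.

V_GS = 1.05 V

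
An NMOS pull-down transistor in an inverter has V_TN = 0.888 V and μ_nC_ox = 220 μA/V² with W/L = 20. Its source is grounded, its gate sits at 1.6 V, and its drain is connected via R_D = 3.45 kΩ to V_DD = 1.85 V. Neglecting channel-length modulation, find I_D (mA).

V_GS = V_G = 1.6 V, so V_ov = 1.6 − 0.888 = 0.712 V.
k_n = μ_nC_ox · (W/L) = 4.4 mA/V².
Assume saturation: I_D = ½ k_n V_ov² = 0.5 × 4.4 × 0.712² = 1.12 mA, giving V_DS = V_DD − I_D R_D = 1.85 − 1.12 × 3.45 = -2 V.
But -2 V < V_ov = 0.712 V, so the device is actually in triode.
In triode I_D = k_n[V_ov V_DS − ½ V_DS²] and I_D = (V_DD − V_DS)/R_D. Equating: 7.59 V_DS² − 11.81 V_DS + 1.85 = 0, giving V_DS = 0.177 V (the root below V_ov).
I_D = (1.85 − 0.177) / 3.45 = 0.485 mA.

I_D = 0.485 mA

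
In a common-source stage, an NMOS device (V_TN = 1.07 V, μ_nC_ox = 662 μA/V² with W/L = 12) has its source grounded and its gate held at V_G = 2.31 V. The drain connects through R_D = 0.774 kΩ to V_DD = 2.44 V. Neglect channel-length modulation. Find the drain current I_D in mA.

I_D = 2.74 mA

V_GS = V_G = 2.31 V, so V_ov = 2.31 − 1.07 = 1.24 V.
k_n = μ_nC_ox · (W/L) = 7.944 mA/V².
Assume saturation: I_D = ½ k_n V_ov² = 0.5 × 7.944 × 1.24² = 6.11 mA, giving V_DS = V_DD − I_D R_D = 2.44 − 6.11 × 0.774 = -2.29 V.
But -2.29 V < V_ov = 1.24 V, so the device is actually in triode.
In triode I_D = k_n[V_ov V_DS − ½ V_DS²] and I_D = (V_DD − V_DS)/R_D. Equating: 3.07 V_DS² − 8.624 V_DS + 2.44 = 0, giving V_DS = 0.319 V (the root below V_ov).
I_D = (2.44 − 0.319) / 0.774 = 2.74 mA.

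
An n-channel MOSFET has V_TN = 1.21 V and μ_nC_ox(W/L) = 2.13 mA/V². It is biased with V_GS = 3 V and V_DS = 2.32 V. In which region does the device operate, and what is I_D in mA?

V_ov = V_GS − V_TN = 3 − 1.21 = 1.79 V.
Since V_DS = 2.32 V ≥ V_ov = 1.79 V, the device is in saturation.
I_D = ½ k_n V_ov² = 0.5 × 2.13 × 1.79² = 3.41 mA.

Saturation; I_D = 3.41 mA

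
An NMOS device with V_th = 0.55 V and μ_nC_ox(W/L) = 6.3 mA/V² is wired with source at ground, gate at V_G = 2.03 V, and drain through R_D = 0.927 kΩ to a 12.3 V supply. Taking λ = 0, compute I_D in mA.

I_D = 6.90 mA

V_GS = V_G = 2.03 V, so V_ov = 2.03 − 0.55 = 1.48 V.
Assume saturation: I_D = ½ k_n V_ov² = 0.5 × 6.3 × 1.48² = 6.9 mA, giving V_DS = V_DD − I_D R_D = 12.3 − 6.9 × 0.927 = 5.9 V.
V_DS = 5.9 V ≥ V_ov = 1.48 V, confirming saturation.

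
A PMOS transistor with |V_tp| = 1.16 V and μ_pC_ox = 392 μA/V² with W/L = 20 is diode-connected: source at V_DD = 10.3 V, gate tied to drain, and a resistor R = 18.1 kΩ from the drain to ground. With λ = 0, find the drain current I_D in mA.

I_D = 0.486 mA

With gate tied to drain, V_SG = V_SD ≥ V_SG − |V_tp|, so the device is in saturation.
k_p = μ_pC_ox · (W/L) = 7.84 mA/V².
KCL at the drain: ½ k_p (V_SG − |V_tp|)² = (V_DD − V_SG)/R.
Let x = V_SG − 1.16. Then 71 x² + x − 9.14 = 0, giving x = 0.352 V (positive root), so V_SG = 1.51 V.
I_D = (V_DD − V_SG)/R = (10.3 − 1.51) / 18.1 = 0.486 mA.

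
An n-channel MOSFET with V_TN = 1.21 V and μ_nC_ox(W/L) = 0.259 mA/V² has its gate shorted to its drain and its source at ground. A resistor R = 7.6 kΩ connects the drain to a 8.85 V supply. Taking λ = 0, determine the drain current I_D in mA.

I_D = 0.699 mA

With gate tied to drain, V_GS = V_DS ≥ V_GS − V_TN, so the device is in saturation.
KCL at the drain: ½ k_n (V_GS − V_TN)² = (V_DD − V_GS)/R.
Let x = V_GS − 1.21. Then 0.984 x² + x − 7.64 = 0, giving x = 2.32 V (positive root), so V_GS = 3.53 V.
I_D = (V_DD − V_GS)/R = (8.85 − 3.53) / 7.6 = 0.699 mA.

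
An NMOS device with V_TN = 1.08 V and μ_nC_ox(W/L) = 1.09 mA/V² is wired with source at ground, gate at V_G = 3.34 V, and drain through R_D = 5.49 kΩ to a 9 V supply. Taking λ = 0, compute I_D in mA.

I_D = 1.51 mA

V_GS = V_G = 3.34 V, so V_ov = 3.34 − 1.08 = 2.26 V.
Assume saturation: I_D = ½ k_n V_ov² = 0.5 × 1.09 × 2.26² = 2.78 mA, giving V_DS = V_DD − I_D R_D = 9 − 2.78 × 5.49 = -6.28 V.
But -6.28 V < V_ov = 2.26 V, so the device is actually in triode.
In triode I_D = k_n[V_ov V_DS − ½ V_DS²] and I_D = (V_DD − V_DS)/R_D. Equating: 2.99 V_DS² − 14.52 V_DS + 9 = 0, giving V_DS = 0.729 V (the root below V_ov).
I_D = (9 − 0.729) / 5.49 = 1.51 mA.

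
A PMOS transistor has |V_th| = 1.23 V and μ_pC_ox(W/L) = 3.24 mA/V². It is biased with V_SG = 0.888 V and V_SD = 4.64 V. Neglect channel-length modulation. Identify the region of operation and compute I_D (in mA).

V_SG = 0.888 V < |V_th| = 1.23 V, so the transistor is in cutoff.

Cutoff; I_D = 0 mA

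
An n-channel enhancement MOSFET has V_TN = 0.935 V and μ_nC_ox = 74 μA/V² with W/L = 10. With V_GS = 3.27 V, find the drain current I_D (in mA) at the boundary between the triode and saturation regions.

At the boundary V_DS = V_ov = V_GS − V_TN = 3.27 − 0.935 = 2.33 V.
k_n = μ_nC_ox · (W/L) = 0.74 mA/V².
I_D = ½ k_n V_ov² = 0.5 × 0.74 × 2.33² = 2.02 mA.

I_D = 2.02 mA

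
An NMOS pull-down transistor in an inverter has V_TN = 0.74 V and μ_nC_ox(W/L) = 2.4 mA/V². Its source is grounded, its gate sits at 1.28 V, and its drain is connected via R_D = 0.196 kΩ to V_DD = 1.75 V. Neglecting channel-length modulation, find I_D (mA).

I_D = 0.350 mA

V_GS = V_G = 1.28 V, so V_ov = 1.28 − 0.74 = 0.54 V.
Assume saturation: I_D = ½ k_n V_ov² = 0.5 × 2.4 × 0.54² = 0.35 mA, giving V_DS = V_DD − I_D R_D = 1.75 − 0.35 × 0.196 = 1.68 V.
V_DS = 1.68 V ≥ V_ov = 0.54 V, confirming saturation.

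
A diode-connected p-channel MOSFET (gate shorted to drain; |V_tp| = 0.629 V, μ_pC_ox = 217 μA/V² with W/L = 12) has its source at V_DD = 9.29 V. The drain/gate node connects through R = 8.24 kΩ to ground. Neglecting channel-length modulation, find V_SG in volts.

V_SG = 1.48 V

With gate tied to drain, V_SG = V_SD ≥ V_SG − |V_tp|, so the device is in saturation.
k_p = μ_pC_ox · (W/L) = 2.604 mA/V².
KCL at the drain: ½ k_p (V_SG − |V_tp|)² = (V_DD − V_SG)/R.
Let x = V_SG − 0.629. Then 10.7 x² + x − 8.661 = 0, giving x = 0.853 V (positive root), so V_SG = 1.48 V.
I_D = (V_DD − V_SG)/R = (9.29 − 1.48) / 8.24 = 0.948 mA.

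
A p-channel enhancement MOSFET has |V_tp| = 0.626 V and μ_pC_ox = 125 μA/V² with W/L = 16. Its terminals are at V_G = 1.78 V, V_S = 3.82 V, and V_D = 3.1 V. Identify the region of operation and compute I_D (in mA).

V_SG = V_S − V_G = 3.82 − 1.78 = 2.04 V; V_SD = V_S − V_D = 3.82 − 3.1 = 0.72 V.
k_p = μ_pC_ox · (W/L) = 2 mA/V².
V_ov = V_SG − |V_tp| = 2.04 − 0.626 = 1.41 V.
Since V_SD = 0.72 V < V_ov = 1.41 V, the device is in the triode region.
I_D = k_p [V_ov · V_SD − ½ V_SD²] = 2 × [1.41 × 0.72 − 0.5 × 0.72²] = 1.52 mA.

Triode; I_D = 1.52 mA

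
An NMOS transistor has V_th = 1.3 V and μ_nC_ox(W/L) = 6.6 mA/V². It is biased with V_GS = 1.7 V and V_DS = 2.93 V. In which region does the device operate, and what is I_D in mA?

V_ov = V_GS − V_th = 1.7 − 1.3 = 0.4 V.
Since V_DS = 2.93 V ≥ V_ov = 0.4 V, the device is in saturation.
I_D = ½ k_n V_ov² = 0.5 × 6.6 × 0.4² = 0.528 mA.

Saturation; I_D = 0.528 mA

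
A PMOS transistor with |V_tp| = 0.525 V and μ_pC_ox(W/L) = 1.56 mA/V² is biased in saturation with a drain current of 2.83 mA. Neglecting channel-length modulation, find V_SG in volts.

V_SG = 2.43 V

In saturation I_D = ½ k_p (V_SG − |V_tp|)², so V_SG − |V_tp| = √(2 I_D / k_p) = √(2 × 2.83 / 1.56) = 1.9 V.
V_SG = 0.525 + 1.9 = 2.43 V.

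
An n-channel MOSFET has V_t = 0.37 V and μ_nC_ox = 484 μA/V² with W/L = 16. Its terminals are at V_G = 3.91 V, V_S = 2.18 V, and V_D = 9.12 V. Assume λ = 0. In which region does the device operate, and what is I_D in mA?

V_GS = V_G − V_S = 3.91 − 2.18 = 1.73 V; V_DS = V_D − V_S = 9.12 − 2.18 = 6.94 V.
k_n = μ_nC_ox · (W/L) = 7.744 mA/V².
V_ov = V_GS − V_t = 1.73 − 0.37 = 1.36 V.
Since V_DS = 6.94 V ≥ V_ov = 1.36 V, the device is in saturation.
I_D = ½ k_n V_ov² = 0.5 × 7.744 × 1.36² = 7.16 mA.

Saturation; I_D = 7.16 mA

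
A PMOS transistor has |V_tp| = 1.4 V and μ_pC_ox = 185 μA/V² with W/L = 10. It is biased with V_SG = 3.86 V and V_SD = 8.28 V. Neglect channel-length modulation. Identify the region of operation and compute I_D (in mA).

k_p = μ_pC_ox · (W/L) = 1.85 mA/V².
V_ov = V_SG − |V_tp| = 3.86 − 1.4 = 2.46 V.
Since V_SD = 8.28 V ≥ V_ov = 2.46 V, the device is in saturation.
I_D = ½ k_p V_ov² = 0.5 × 1.85 × 2.46² = 5.6 mA.

Saturation; I_D = 5.60 mA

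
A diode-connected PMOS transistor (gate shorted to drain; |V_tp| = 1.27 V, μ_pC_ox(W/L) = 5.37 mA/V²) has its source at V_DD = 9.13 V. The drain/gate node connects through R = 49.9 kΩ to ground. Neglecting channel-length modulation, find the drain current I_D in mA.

With gate tied to drain, V_SG = V_SD ≥ V_SG − |V_tp|, so the device is in saturation.
KCL at the drain: ½ k_p (V_SG − |V_tp|)² = (V_DD − V_SG)/R.
Let x = V_SG − 1.27. Then 134 x² + x − 7.86 = 0, giving x = 0.239 V (positive root), so V_SG = 1.51 V.
I_D = (V_DD − V_SG)/R = (9.13 − 1.51) / 49.9 = 0.153 mA.

I_D = 0.153 mA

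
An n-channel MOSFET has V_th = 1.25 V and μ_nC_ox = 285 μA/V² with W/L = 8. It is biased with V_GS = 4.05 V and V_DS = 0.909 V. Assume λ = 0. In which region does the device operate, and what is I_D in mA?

k_n = μ_nC_ox · (W/L) = 2.28 mA/V².
V_ov = V_GS − V_th = 4.05 − 1.25 = 2.8 V.
Since V_DS = 0.909 V < V_ov = 2.8 V, the device is in the triode region.
I_D = k_n [V_ov · V_DS − ½ V_DS²] = 2.28 × [2.8 × 0.909 − 0.5 × 0.909²] = 4.86 mA.

Triode; I_D = 4.86 mA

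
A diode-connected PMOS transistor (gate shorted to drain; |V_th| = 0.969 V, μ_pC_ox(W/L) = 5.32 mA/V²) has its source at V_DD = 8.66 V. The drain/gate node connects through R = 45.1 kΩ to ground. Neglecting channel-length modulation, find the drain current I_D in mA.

With gate tied to drain, V_SG = V_SD ≥ V_SG − |V_th|, so the device is in saturation.
KCL at the drain: ½ k_p (V_SG − |V_th|)² = (V_DD − V_SG)/R.
Let x = V_SG − 0.969. Then 120 x² + x − 7.691 = 0, giving x = 0.249 V (positive root), so V_SG = 1.22 V.
I_D = (V_DD − V_SG)/R = (8.66 − 1.22) / 45.1 = 0.165 mA.

I_D = 0.165 mA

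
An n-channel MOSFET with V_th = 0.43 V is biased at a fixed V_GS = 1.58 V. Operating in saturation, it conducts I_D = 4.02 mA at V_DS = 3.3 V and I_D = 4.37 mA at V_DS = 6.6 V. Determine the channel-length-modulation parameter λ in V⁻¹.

With V_GS fixed, I_D ∝ (1 + λ V_DS) in saturation, so I_D2/I_D1 = (1 + λ V_DS2)/(1 + λ V_DS1).
4.37/4.02 = 1.087 = (1 + 6.6 λ)/(1 + 3.3 λ).
Solving: λ (I_D1 V_DS2 − I_D2 V_DS1) = I_D2 − I_D1, so λ = (4.37 − 4.02) / (4.02 × 6.6 − 4.37 × 3.3) = 0.35 / 12.1 = 0.0289 V⁻¹.

λ = 0.0289 V⁻¹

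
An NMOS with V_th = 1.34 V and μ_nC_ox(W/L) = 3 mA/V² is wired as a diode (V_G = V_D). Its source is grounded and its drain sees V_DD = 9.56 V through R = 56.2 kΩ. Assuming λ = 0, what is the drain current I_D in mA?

With gate tied to drain, V_GS = V_DS ≥ V_GS − V_th, so the device is in saturation.
KCL at the drain: ½ k_n (V_GS − V_th)² = (V_DD − V_GS)/R.
Let x = V_GS − 1.34. Then 84.3 x² + x − 8.22 = 0, giving x = 0.306 V (positive root), so V_GS = 1.65 V.
I_D = (V_DD − V_GS)/R = (9.56 − 1.65) / 56.2 = 0.141 mA.

I_D = 0.141 mA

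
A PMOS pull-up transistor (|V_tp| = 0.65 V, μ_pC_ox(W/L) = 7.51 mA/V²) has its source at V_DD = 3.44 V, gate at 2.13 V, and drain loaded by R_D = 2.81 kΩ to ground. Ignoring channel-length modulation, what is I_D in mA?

I_D = 1.12 mA

V_SG = V_DD − V_G = 3.44 − 2.13 = 1.31 V, so V_ov = 1.31 − 0.65 = 0.66 V.
Assume saturation: I_D = ½ k_p V_ov² = 0.5 × 7.51 × 0.66² = 1.64 mA, giving V_SD = V_DD − I_D R_D = 3.44 − 1.64 × 2.81 = -1.16 V.
But -1.16 V < V_ov = 0.66 V, so the device is actually in triode.
In triode I_D = k_p[V_ov V_SD − ½ V_SD²] and I_D = (V_DD − V_SD)/R_D. Equating: 10.6 V_SD² − 14.93 V_SD + 3.44 = 0, giving V_SD = 0.29 V (the root below V_ov).
I_D = (3.44 − 0.29) / 2.81 = 1.12 mA.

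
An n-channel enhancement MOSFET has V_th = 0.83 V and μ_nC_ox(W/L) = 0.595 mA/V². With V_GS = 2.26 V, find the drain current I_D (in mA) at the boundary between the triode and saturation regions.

At the boundary V_DS = V_ov = V_GS − V_th = 2.26 − 0.83 = 1.43 V.
I_D = ½ k_n V_ov² = 0.5 × 0.595 × 1.43² = 0.608 mA.

I_D = 0.608 mA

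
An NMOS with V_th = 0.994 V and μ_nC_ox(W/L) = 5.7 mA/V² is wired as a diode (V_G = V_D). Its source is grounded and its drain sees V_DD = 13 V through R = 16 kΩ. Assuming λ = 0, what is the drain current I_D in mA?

I_D = 0.719 mA

With gate tied to drain, V_GS = V_DS ≥ V_GS − V_th, so the device is in saturation.
KCL at the drain: ½ k_n (V_GS − V_th)² = (V_DD − V_GS)/R.
Let x = V_GS − 0.994. Then 45.6 x² + x − 12.01 = 0, giving x = 0.502 V (positive root), so V_GS = 1.5 V.
I_D = (V_DD − V_GS)/R = (13 − 1.5) / 16 = 0.719 mA.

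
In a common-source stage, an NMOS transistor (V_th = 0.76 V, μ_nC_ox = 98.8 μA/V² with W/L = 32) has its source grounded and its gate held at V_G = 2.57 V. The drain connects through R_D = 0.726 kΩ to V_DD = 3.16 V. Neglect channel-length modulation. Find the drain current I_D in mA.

V_GS = V_G = 2.57 V, so V_ov = 2.57 − 0.76 = 1.81 V.
k_n = μ_nC_ox · (W/L) = 3.162 mA/V².
Assume saturation: I_D = ½ k_n V_ov² = 0.5 × 3.162 × 1.81² = 5.18 mA, giving V_DS = V_DD − I_D R_D = 3.16 − 5.18 × 0.726 = -0.6 V.
But -0.6 V < V_ov = 1.81 V, so the device is actually in triode.
In triode I_D = k_n[V_ov V_DS − ½ V_DS²] and I_D = (V_DD − V_DS)/R_D. Equating: 1.15 V_DS² − 5.155 V_DS + 3.16 = 0, giving V_DS = 0.733 V (the root below V_ov).
I_D = (3.16 − 0.733) / 0.726 = 3.34 mA.

I_D = 3.34 mA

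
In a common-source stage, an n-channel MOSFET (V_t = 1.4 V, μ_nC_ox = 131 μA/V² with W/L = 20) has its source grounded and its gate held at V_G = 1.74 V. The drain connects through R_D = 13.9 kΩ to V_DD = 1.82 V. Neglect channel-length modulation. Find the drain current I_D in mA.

I_D = 0.118 mA

V_GS = V_G = 1.74 V, so V_ov = 1.74 − 1.4 = 0.34 V.
k_n = μ_nC_ox · (W/L) = 2.62 mA/V².
Assume saturation: I_D = ½ k_n V_ov² = 0.5 × 2.62 × 0.34² = 0.151 mA, giving V_DS = V_DD − I_D R_D = 1.82 − 0.151 × 13.9 = -0.285 V.
But -0.285 V < V_ov = 0.34 V, so the device is actually in triode.
In triode I_D = k_n[V_ov V_DS − ½ V_DS²] and I_D = (V_DD − V_DS)/R_D. Equating: 18.2 V_DS² − 13.38 V_DS + 1.82 = 0, giving V_DS = 0.18 V (the root below V_ov).
I_D = (1.82 − 0.18) / 13.9 = 0.118 mA.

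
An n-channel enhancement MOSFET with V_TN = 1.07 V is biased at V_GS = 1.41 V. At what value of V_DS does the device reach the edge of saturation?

V_DS,sat = 0.340 V

The boundary between triode and saturation is V_DS = V_GS − V_TN = V_ov.
V_ov = 1.41 − 1.07 = 0.34 V.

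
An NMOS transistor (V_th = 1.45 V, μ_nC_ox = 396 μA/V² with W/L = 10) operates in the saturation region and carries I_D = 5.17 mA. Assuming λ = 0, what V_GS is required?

k_n = μ_nC_ox · (W/L) = 3.96 mA/V².
In saturation I_D = ½ k_n (V_GS − V_th)², so V_GS − V_th = √(2 I_D / k_n) = √(2 × 5.17 / 3.96) = 1.62 V.
V_GS = 1.45 + 1.62 = 3.07 V.

V_GS = 3.07 V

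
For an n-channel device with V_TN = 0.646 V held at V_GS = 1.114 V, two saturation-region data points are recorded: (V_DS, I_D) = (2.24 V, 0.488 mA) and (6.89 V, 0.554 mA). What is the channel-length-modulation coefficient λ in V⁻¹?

With V_GS fixed, I_D ∝ (1 + λ V_DS) in saturation, so I_D2/I_D1 = (1 + λ V_DS2)/(1 + λ V_DS1).
0.554/0.488 = 1.135 = (1 + 6.89 λ)/(1 + 2.24 λ).
Solving: λ (I_D1 V_DS2 − I_D2 V_DS1) = I_D2 − I_D1, so λ = (0.554 − 0.488) / (0.488 × 6.89 − 0.554 × 2.24) = 0.066 / 2.12 = 0.0311 V⁻¹.

λ = 0.0311 V⁻¹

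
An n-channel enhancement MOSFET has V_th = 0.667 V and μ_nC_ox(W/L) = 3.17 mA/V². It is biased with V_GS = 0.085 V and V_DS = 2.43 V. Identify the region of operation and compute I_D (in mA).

Cutoff; I_D = 0 mA

V_GS = 0.085 V < V_th = 0.667 V, so the transistor is in cutoff.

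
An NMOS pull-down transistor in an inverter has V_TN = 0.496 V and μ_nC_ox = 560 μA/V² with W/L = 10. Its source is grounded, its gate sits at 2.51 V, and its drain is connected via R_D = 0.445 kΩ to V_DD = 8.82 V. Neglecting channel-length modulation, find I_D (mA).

V_GS = V_G = 2.51 V, so V_ov = 2.51 − 0.496 = 2.01 V.
k_n = μ_nC_ox · (W/L) = 5.6 mA/V².
Assume saturation: I_D = ½ k_n V_ov² = 0.5 × 5.6 × 2.01² = 11.4 mA, giving V_DS = V_DD − I_D R_D = 8.82 − 11.4 × 0.445 = 3.77 V.
V_DS = 3.77 V ≥ V_ov = 2.01 V, confirming saturation.

I_D = 11.4 mA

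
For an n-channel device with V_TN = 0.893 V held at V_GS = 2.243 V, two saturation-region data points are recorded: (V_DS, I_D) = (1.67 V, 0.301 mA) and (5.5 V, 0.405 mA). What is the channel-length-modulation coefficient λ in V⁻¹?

With V_GS fixed, I_D ∝ (1 + λ V_DS) in saturation, so I_D2/I_D1 = (1 + λ V_DS2)/(1 + λ V_DS1).
0.405/0.301 = 1.346 = (1 + 5.5 λ)/(1 + 1.67 λ).
Solving: λ (I_D1 V_DS2 − I_D2 V_DS1) = I_D2 − I_D1, so λ = (0.405 − 0.301) / (0.301 × 5.5 − 0.405 × 1.67) = 0.104 / 0.979 = 0.106 V⁻¹.

λ = 0.106 V⁻¹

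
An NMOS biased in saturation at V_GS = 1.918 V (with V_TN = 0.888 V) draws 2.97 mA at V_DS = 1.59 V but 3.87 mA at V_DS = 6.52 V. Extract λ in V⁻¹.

With V_GS fixed, I_D ∝ (1 + λ V_DS) in saturation, so I_D2/I_D1 = (1 + λ V_DS2)/(1 + λ V_DS1).
3.87/2.97 = 1.303 = (1 + 6.52 λ)/(1 + 1.59 λ).
Solving: λ (I_D1 V_DS2 − I_D2 V_DS1) = I_D2 − I_D1, so λ = (3.87 − 2.97) / (2.97 × 6.52 − 3.87 × 1.59) = 0.9 / 13.2 = 0.0681 V⁻¹.

λ = 0.0681 V⁻¹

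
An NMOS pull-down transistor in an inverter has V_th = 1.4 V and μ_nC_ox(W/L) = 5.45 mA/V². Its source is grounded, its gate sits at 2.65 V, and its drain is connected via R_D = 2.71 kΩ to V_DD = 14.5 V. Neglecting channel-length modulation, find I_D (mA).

I_D = 4.26 mA

V_GS = V_G = 2.65 V, so V_ov = 2.65 − 1.4 = 1.25 V.
Assume saturation: I_D = ½ k_n V_ov² = 0.5 × 5.45 × 1.25² = 4.26 mA, giving V_DS = V_DD − I_D R_D = 14.5 − 4.26 × 2.71 = 2.96 V.
V_DS = 2.96 V ≥ V_ov = 1.25 V, confirming saturation.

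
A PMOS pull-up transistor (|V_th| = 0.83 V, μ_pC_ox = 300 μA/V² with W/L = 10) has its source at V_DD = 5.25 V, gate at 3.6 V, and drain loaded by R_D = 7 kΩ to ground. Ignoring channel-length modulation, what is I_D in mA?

I_D = 0.698 mA

V_SG = V_DD − V_G = 5.25 − 3.6 = 1.65 V, so V_ov = 1.65 − 0.83 = 0.82 V.
k_p = μ_pC_ox · (W/L) = 3 mA/V².
Assume saturation: I_D = ½ k_p V_ov² = 0.5 × 3 × 0.82² = 1.01 mA, giving V_SD = V_DD − I_D R_D = 5.25 − 1.01 × 7 = -1.81 V.
But -1.81 V < V_ov = 0.82 V, so the device is actually in triode.
In triode I_D = k_p[V_ov V_SD − ½ V_SD²] and I_D = (V_DD − V_SD)/R_D. Equating: 10.5 V_SD² − 18.22 V_SD + 5.25 = 0, giving V_SD = 0.365 V (the root below V_ov).
I_D = (5.25 − 0.365) / 7 = 0.698 mA.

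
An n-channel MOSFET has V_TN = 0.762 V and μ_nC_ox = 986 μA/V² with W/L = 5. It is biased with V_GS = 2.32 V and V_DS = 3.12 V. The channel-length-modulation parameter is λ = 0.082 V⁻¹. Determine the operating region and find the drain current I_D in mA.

Saturation; I_D = 7.51 mA

k_n = μ_nC_ox · (W/L) = 4.93 mA/V².
V_ov = V_GS − V_TN = 2.32 − 0.762 = 1.56 V.
Since V_DS = 3.12 V ≥ V_ov = 1.56 V, the device is in saturation.
I_D = ½ k_n V_ov² (1 + λ V_DS) = 0.5 × 4.93 × 1.56² × (1 + 0.082 × 3.12) = 7.51 mA.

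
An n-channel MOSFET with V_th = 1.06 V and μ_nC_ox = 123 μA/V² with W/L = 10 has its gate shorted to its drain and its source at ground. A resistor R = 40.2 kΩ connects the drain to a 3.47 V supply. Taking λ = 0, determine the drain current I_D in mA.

I_D = 0.0527 mA

With gate tied to drain, V_GS = V_DS ≥ V_GS − V_th, so the device is in saturation.
k_n = μ_nC_ox · (W/L) = 1.23 mA/V².
KCL at the drain: ½ k_n (V_GS − V_th)² = (V_DD − V_GS)/R.
Let x = V_GS − 1.06. Then 24.7 x² + x − 2.41 = 0, giving x = 0.293 V (positive root), so V_GS = 1.35 V.
I_D = (V_DD − V_GS)/R = (3.47 − 1.35) / 40.2 = 0.0527 mA.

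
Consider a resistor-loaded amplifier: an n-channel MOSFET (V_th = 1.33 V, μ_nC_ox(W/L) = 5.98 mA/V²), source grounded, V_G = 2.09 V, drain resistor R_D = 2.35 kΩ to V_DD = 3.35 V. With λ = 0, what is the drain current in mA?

V_GS = V_G = 2.09 V, so V_ov = 2.09 − 1.33 = 0.76 V.
Assume saturation: I_D = ½ k_n V_ov² = 0.5 × 5.98 × 0.76² = 1.73 mA, giving V_DS = V_DD − I_D R_D = 3.35 − 1.73 × 2.35 = -0.709 V.
But -0.709 V < V_ov = 0.76 V, so the device is actually in triode.
In triode I_D = k_n[V_ov V_DS − ½ V_DS²] and I_D = (V_DD − V_DS)/R_D. Equating: 7.03 V_DS² − 11.68 V_DS + 3.35 = 0, giving V_DS = 0.368 V (the root below V_ov).
I_D = (3.35 − 0.368) / 2.35 = 1.27 mA.

I_D = 1.27 mA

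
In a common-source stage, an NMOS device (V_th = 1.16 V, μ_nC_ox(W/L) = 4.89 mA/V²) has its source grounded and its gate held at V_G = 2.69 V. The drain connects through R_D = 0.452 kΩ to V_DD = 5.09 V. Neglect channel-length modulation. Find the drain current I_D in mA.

I_D = 5.72 mA

V_GS = V_G = 2.69 V, so V_ov = 2.69 − 1.16 = 1.53 V.
Assume saturation: I_D = ½ k_n V_ov² = 0.5 × 4.89 × 1.53² = 5.72 mA, giving V_DS = V_DD − I_D R_D = 5.09 − 5.72 × 0.452 = 2.5 V.
V_DS = 2.5 V ≥ V_ov = 1.53 V, confirming saturation.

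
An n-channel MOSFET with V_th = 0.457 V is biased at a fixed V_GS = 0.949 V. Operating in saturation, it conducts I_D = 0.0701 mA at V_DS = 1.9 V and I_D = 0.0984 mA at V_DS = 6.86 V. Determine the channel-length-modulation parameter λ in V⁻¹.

λ = 0.0963 V⁻¹

With V_GS fixed, I_D ∝ (1 + λ V_DS) in saturation, so I_D2/I_D1 = (1 + λ V_DS2)/(1 + λ V_DS1).
0.0984/0.0701 = 1.404 = (1 + 6.86 λ)/(1 + 1.9 λ).
Solving: λ (I_D1 V_DS2 − I_D2 V_DS1) = I_D2 − I_D1, so λ = (0.0984 − 0.0701) / (0.0701 × 6.86 − 0.0984 × 1.9) = 0.0283 / 0.294 = 0.0963 V⁻¹.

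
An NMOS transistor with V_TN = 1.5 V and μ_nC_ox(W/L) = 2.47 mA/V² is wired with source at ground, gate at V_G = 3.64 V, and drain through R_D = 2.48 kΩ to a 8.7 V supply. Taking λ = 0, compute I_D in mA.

V_GS = V_G = 3.64 V, so V_ov = 3.64 − 1.5 = 2.14 V.
Assume saturation: I_D = ½ k_n V_ov² = 0.5 × 2.47 × 2.14² = 5.66 mA, giving V_DS = V_DD − I_D R_D = 8.7 − 5.66 × 2.48 = -5.33 V.
But -5.33 V < V_ov = 2.14 V, so the device is actually in triode.
In triode I_D = k_n[V_ov V_DS − ½ V_DS²] and I_D = (V_DD − V_DS)/R_D. Equating: 3.06 V_DS² − 14.11 V_DS + 8.7 = 0, giving V_DS = 0.733 V (the root below V_ov).
I_D = (8.7 − 0.733) / 2.48 = 3.21 mA.

I_D = 3.21 mA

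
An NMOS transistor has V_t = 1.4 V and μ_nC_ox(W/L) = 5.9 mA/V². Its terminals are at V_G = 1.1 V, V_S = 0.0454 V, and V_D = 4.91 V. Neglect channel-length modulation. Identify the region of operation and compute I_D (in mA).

V_GS = V_G − V_S = 1.1 − 0.0454 = 1.05 V; V_DS = V_D − V_S = 4.91 − 0.0454 = 4.86 V.
V_GS = 1.05 V < V_t = 1.4 V, so the transistor is in cutoff.

Cutoff; I_D = 0 mA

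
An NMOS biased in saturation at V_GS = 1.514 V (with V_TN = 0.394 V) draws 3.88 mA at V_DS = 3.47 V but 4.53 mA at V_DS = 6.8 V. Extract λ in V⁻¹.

With V_GS fixed, I_D ∝ (1 + λ V_DS) in saturation, so I_D2/I_D1 = (1 + λ V_DS2)/(1 + λ V_DS1).
4.53/3.88 = 1.168 = (1 + 6.8 λ)/(1 + 3.47 λ).
Solving: λ (I_D1 V_DS2 − I_D2 V_DS1) = I_D2 − I_D1, so λ = (4.53 − 3.88) / (3.88 × 6.8 − 4.53 × 3.47) = 0.65 / 10.7 = 0.0609 V⁻¹.

λ = 0.0609 V⁻¹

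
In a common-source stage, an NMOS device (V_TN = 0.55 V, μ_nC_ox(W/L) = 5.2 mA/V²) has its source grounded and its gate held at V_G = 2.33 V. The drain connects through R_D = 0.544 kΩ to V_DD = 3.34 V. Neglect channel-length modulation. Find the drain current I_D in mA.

V_GS = V_G = 2.33 V, so V_ov = 2.33 − 0.55 = 1.78 V.
Assume saturation: I_D = ½ k_n V_ov² = 0.5 × 5.2 × 1.78² = 8.24 mA, giving V_DS = V_DD − I_D R_D = 3.34 − 8.24 × 0.544 = -1.14 V.
But -1.14 V < V_ov = 1.78 V, so the device is actually in triode.
In triode I_D = k_n[V_ov V_DS − ½ V_DS²] and I_D = (V_DD − V_DS)/R_D. Equating: 1.41 V_DS² − 6.035 V_DS + 3.34 = 0, giving V_DS = 0.653 V (the root below V_ov).
I_D = (3.34 − 0.653) / 0.544 = 4.94 mA.

I_D = 4.94 mA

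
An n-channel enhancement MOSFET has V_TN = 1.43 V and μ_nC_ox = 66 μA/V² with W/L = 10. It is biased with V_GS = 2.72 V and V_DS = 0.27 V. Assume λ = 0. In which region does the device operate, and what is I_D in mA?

k_n = μ_nC_ox · (W/L) = 0.66 mA/V².
V_ov = V_GS − V_TN = 2.72 − 1.43 = 1.29 V.
Since V_DS = 0.27 V < V_ov = 1.29 V, the device is in the triode region.
I_D = k_n [V_ov · V_DS − ½ V_DS²] = 0.66 × [1.29 × 0.27 − 0.5 × 0.27²] = 0.206 mA.

Triode; I_D = 0.206 mA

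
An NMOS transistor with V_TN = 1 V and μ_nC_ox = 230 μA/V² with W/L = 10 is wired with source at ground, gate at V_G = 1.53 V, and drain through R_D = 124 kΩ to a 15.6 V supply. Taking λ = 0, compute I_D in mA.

V_GS = V_G = 1.53 V, so V_ov = 1.53 − 1 = 0.53 V.
k_n = μ_nC_ox · (W/L) = 2.3 mA/V².
Assume saturation: I_D = ½ k_n V_ov² = 0.5 × 2.3 × 0.53² = 0.323 mA, giving V_DS = V_DD − I_D R_D = 15.6 − 0.323 × 124 = -24.5 V.
But -24.5 V < V_ov = 0.53 V, so the device is actually in triode.
In triode I_D = k_n[V_ov V_DS − ½ V_DS²] and I_D = (V_DD − V_DS)/R_D. Equating: 143 V_DS² − 152.2 V_DS + 15.6 = 0, giving V_DS = 0.115 V (the root below V_ov).
I_D = (15.6 − 0.115) / 124 = 0.125 mA.

I_D = 0.125 mA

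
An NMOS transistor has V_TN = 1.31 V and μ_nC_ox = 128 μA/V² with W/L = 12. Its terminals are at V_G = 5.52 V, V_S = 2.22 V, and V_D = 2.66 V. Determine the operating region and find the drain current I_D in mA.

Triode; I_D = 1.20 mA

V_GS = V_G − V_S = 5.52 − 2.22 = 3.3 V; V_DS = V_D − V_S = 2.66 − 2.22 = 0.44 V.
k_n = μ_nC_ox · (W/L) = 1.536 mA/V².
V_ov = V_GS − V_TN = 3.3 − 1.31 = 1.99 V.
Since V_DS = 0.44 V < V_ov = 1.99 V, the device is in the triode region.
I_D = k_n [V_ov · V_DS − ½ V_DS²] = 1.536 × [1.99 × 0.44 − 0.5 × 0.44²] = 1.2 mA.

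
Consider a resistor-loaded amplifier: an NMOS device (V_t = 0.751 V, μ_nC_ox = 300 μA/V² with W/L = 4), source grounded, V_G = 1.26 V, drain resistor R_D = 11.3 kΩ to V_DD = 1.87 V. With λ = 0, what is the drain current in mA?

V_GS = V_G = 1.26 V, so V_ov = 1.26 − 0.751 = 0.509 V.
k_n = μ_nC_ox · (W/L) = 1.2 mA/V².
Assume saturation: I_D = ½ k_n V_ov² = 0.5 × 1.2 × 0.509² = 0.155 mA, giving V_DS = V_DD − I_D R_D = 1.87 − 0.155 × 11.3 = 0.113 V.
But 0.113 V < V_ov = 0.509 V, so the device is actually in triode.
In triode I_D = k_n[V_ov V_DS − ½ V_DS²] and I_D = (V_DD − V_DS)/R_D. Equating: 6.78 V_DS² − 7.902 V_DS + 1.87 = 0, giving V_DS = 0.33 V (the root below V_ov).
I_D = (1.87 − 0.33) / 11.3 = 0.136 mA.

I_D = 0.136 mA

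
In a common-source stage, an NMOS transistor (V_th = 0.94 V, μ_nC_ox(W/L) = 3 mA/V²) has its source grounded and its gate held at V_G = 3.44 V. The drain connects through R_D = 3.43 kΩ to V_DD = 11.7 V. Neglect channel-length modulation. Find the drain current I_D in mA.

V_GS = V_G = 3.44 V, so V_ov = 3.44 − 0.94 = 2.5 V.
Assume saturation: I_D = ½ k_n V_ov² = 0.5 × 3 × 2.5² = 9.38 mA, giving V_DS = V_DD − I_D R_D = 11.7 − 9.38 × 3.43 = -20.5 V.
But -20.5 V < V_ov = 2.5 V, so the device is actually in triode.
In triode I_D = k_n[V_ov V_DS − ½ V_DS²] and I_D = (V_DD − V_DS)/R_D. Equating: 5.15 V_DS² − 26.73 V_DS + 11.7 = 0, giving V_DS = 0.483 V (the root below V_ov).
I_D = (11.7 − 0.483) / 3.43 = 3.27 mA.

I_D = 3.27 mA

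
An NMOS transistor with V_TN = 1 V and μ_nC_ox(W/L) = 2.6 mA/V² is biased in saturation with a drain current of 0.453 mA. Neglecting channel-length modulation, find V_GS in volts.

In saturation I_D = ½ k_n (V_GS − V_TN)², so V_GS − V_TN = √(2 I_D / k_n) = √(2 × 0.453 / 2.6) = 0.59 V.
V_GS = 1 + 0.59 = 1.59 V.

V_GS = 1.59 V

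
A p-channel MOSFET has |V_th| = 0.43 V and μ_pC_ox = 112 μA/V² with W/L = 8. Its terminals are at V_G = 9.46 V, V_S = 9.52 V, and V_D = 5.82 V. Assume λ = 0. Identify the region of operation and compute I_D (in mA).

V_SG = V_S − V_G = 9.52 − 9.46 = 0.06 V; V_SD = V_S − V_D = 9.52 − 5.82 = 3.7 V.
V_SG = 0.06 V < |V_th| = 0.43 V, so the transistor is in cutoff.

Cutoff; I_D = 0 mA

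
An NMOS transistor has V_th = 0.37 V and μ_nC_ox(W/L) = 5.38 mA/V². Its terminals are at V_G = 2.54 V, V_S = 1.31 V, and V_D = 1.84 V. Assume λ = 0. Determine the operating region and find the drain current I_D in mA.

V_GS = V_G − V_S = 2.54 − 1.31 = 1.23 V; V_DS = V_D − V_S = 1.84 − 1.31 = 0.53 V.
V_ov = V_GS − V_th = 1.23 − 0.37 = 0.86 V.
Since V_DS = 0.53 V < V_ov = 0.86 V, the device is in the triode region.
I_D = k_n [V_ov · V_DS − ½ V_DS²] = 5.38 × [0.86 × 0.53 − 0.5 × 0.53²] = 1.7 mA.

Triode; I_D = 1.70 mA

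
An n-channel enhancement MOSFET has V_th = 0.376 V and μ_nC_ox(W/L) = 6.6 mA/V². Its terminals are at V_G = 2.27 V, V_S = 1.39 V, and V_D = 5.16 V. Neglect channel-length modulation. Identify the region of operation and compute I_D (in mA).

Saturation; I_D = 0.838 mA

V_GS = V_G − V_S = 2.27 − 1.39 = 0.88 V; V_DS = V_D − V_S = 5.16 − 1.39 = 3.77 V.
V_ov = V_GS − V_th = 0.88 − 0.376 = 0.504 V.
Since V_DS = 3.77 V ≥ V_ov = 0.504 V, the device is in saturation.
I_D = ½ k_n V_ov² = 0.5 × 6.6 × 0.504² = 0.838 mA.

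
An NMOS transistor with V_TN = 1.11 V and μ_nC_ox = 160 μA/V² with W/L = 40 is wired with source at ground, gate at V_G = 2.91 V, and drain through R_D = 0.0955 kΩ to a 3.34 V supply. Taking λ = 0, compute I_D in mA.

I_D = 10.4 mA

V_GS = V_G = 2.91 V, so V_ov = 2.91 − 1.11 = 1.8 V.
k_n = μ_nC_ox · (W/L) = 6.4 mA/V².
Assume saturation: I_D = ½ k_n V_ov² = 0.5 × 6.4 × 1.8² = 10.4 mA, giving V_DS = V_DD − I_D R_D = 3.34 − 10.4 × 0.0955 = 2.35 V.
V_DS = 2.35 V ≥ V_ov = 1.8 V, confirming saturation.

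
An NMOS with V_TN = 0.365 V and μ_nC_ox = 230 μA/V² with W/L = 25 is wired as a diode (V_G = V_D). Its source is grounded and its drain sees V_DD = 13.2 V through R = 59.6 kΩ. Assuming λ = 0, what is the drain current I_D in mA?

With gate tied to drain, V_GS = V_DS ≥ V_GS − V_TN, so the device is in saturation.
k_n = μ_nC_ox · (W/L) = 5.75 mA/V².
KCL at the drain: ½ k_n (V_GS − V_TN)² = (V_DD − V_GS)/R.
Let x = V_GS − 0.365. Then 171 x² + x − 12.83 = 0, giving x = 0.271 V (positive root), so V_GS = 0.636 V.
I_D = (V_DD − V_GS)/R = (13.2 − 0.636) / 59.6 = 0.211 mA.

I_D = 0.211 mA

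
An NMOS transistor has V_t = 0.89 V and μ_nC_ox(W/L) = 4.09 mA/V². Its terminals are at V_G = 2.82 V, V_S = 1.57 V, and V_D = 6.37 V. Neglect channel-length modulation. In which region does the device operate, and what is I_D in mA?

Saturation; I_D = 0.265 mA

V_GS = V_G − V_S = 2.82 − 1.57 = 1.25 V; V_DS = V_D − V_S = 6.37 − 1.57 = 4.8 V.
V_ov = V_GS − V_t = 1.25 − 0.89 = 0.36 V.
Since V_DS = 4.8 V ≥ V_ov = 0.36 V, the device is in saturation.
I_D = ½ k_n V_ov² = 0.5 × 4.09 × 0.36² = 0.265 mA.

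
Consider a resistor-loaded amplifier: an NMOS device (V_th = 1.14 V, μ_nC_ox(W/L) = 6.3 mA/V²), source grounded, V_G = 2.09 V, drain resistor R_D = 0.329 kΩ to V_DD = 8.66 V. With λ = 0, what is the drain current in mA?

V_GS = V_G = 2.09 V, so V_ov = 2.09 − 1.14 = 0.95 V.
Assume saturation: I_D = ½ k_n V_ov² = 0.5 × 6.3 × 0.95² = 2.84 mA, giving V_DS = V_DD − I_D R_D = 8.66 − 2.84 × 0.329 = 7.72 V.
V_DS = 7.72 V ≥ V_ov = 0.95 V, confirming saturation.

I_D = 2.84 mA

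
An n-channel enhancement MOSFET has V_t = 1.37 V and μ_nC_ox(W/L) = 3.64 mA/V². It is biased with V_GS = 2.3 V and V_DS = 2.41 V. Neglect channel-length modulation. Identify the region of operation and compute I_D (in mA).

Saturation; I_D = 1.57 mA

V_ov = V_GS − V_t = 2.3 − 1.37 = 0.93 V.
Since V_DS = 2.41 V ≥ V_ov = 0.93 V, the device is in saturation.
I_D = ½ k_n V_ov² = 0.5 × 3.64 × 0.93² = 1.57 mA.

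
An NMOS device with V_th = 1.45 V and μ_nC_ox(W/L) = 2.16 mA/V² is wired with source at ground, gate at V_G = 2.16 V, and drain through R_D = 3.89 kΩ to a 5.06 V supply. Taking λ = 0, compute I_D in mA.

I_D = 0.544 mA

V_GS = V_G = 2.16 V, so V_ov = 2.16 − 1.45 = 0.71 V.
Assume saturation: I_D = ½ k_n V_ov² = 0.5 × 2.16 × 0.71² = 0.544 mA, giving V_DS = V_DD − I_D R_D = 5.06 − 0.544 × 3.89 = 2.94 V.
V_DS = 2.94 V ≥ V_ov = 0.71 V, confirming saturation.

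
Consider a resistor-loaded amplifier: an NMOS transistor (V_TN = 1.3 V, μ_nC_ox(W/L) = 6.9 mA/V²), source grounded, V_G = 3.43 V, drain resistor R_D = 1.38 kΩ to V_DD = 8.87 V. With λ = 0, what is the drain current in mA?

I_D = 6.09 mA

V_GS = V_G = 3.43 V, so V_ov = 3.43 − 1.3 = 2.13 V.
Assume saturation: I_D = ½ k_n V_ov² = 0.5 × 6.9 × 2.13² = 15.7 mA, giving V_DS = V_DD − I_D R_D = 8.87 − 15.7 × 1.38 = -12.7 V.
But -12.7 V < V_ov = 2.13 V, so the device is actually in triode.
In triode I_D = k_n[V_ov V_DS − ½ V_DS²] and I_D = (V_DD − V_DS)/R_D. Equating: 4.76 V_DS² − 21.28 V_DS + 8.87 = 0, giving V_DS = 0.465 V (the root below V_ov).
I_D = (8.87 − 0.465) / 1.38 = 6.09 mA.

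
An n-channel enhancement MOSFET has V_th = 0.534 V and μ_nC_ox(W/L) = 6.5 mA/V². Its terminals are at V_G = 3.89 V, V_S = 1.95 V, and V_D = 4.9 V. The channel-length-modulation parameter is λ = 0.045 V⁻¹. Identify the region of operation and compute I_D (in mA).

V_GS = V_G − V_S = 3.89 − 1.95 = 1.94 V; V_DS = V_D − V_S = 4.9 − 1.95 = 2.95 V.
V_ov = V_GS − V_th = 1.94 − 0.534 = 1.41 V.
Since V_DS = 2.95 V ≥ V_ov = 1.41 V, the device is in saturation.
I_D = ½ k_n V_ov² (1 + λ V_DS) = 0.5 × 6.5 × 1.41² × (1 + 0.045 × 2.95) = 7.28 mA.

Saturation; I_D = 7.28 mA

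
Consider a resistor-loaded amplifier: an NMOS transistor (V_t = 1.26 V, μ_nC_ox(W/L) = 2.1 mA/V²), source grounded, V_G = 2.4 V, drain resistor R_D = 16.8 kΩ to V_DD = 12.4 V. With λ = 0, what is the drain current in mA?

I_D = 0.717 mA

V_GS = V_G = 2.4 V, so V_ov = 2.4 − 1.26 = 1.14 V.
Assume saturation: I_D = ½ k_n V_ov² = 0.5 × 2.1 × 1.14² = 1.36 mA, giving V_DS = V_DD − I_D R_D = 12.4 − 1.36 × 16.8 = -10.5 V.
But -10.5 V < V_ov = 1.14 V, so the device is actually in triode.
In triode I_D = k_n[V_ov V_DS − ½ V_DS²] and I_D = (V_DD − V_DS)/R_D. Equating: 17.6 V_DS² − 41.22 V_DS + 12.4 = 0, giving V_DS = 0.355 V (the root below V_ov).
I_D = (12.4 − 0.355) / 16.8 = 0.717 mA.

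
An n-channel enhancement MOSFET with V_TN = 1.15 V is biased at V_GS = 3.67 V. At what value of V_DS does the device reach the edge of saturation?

V_DS,sat = 2.52 V

The boundary between triode and saturation is V_DS = V_GS − V_TN = V_ov.
V_ov = 3.67 − 1.15 = 2.52 V.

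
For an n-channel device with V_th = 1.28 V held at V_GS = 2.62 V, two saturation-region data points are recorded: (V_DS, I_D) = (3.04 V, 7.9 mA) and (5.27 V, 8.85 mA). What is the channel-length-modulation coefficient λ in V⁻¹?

With V_GS fixed, I_D ∝ (1 + λ V_DS) in saturation, so I_D2/I_D1 = (1 + λ V_DS2)/(1 + λ V_DS1).
8.85/7.9 = 1.12 = (1 + 5.27 λ)/(1 + 3.04 λ).
Solving: λ (I_D1 V_DS2 − I_D2 V_DS1) = I_D2 − I_D1, so λ = (8.85 − 7.9) / (7.9 × 5.27 − 8.85 × 3.04) = 0.95 / 14.7 = 0.0645 V⁻¹.

λ = 0.0645 V⁻¹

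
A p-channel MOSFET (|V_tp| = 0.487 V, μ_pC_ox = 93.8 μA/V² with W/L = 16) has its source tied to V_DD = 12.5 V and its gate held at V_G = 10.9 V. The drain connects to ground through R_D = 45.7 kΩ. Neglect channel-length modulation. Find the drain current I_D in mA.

V_SG = V_DD − V_G = 12.5 − 10.9 = 1.6 V, so V_ov = 1.6 − 0.487 = 1.11 V.
k_p = μ_pC_ox · (W/L) = 1.501 mA/V².
Assume saturation: I_D = ½ k_p V_ov² = 0.5 × 1.501 × 1.11² = 0.93 mA, giving V_SD = V_DD − I_D R_D = 12.5 − 0.93 × 45.7 = -30 V.
But -30 V < V_ov = 1.11 V, so the device is actually in triode.
In triode I_D = k_p[V_ov V_SD − ½ V_SD²] and I_D = (V_DD − V_SD)/R_D. Equating: 34.3 V_SD² − 77.34 V_SD + 12.5 = 0, giving V_SD = 0.175 V (the root below V_ov).
I_D = (12.5 − 0.175) / 45.7 = 0.27 mA.

I_D = 0.270 mA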